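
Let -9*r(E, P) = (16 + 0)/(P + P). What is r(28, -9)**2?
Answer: 64/6561 ≈ 0.0097546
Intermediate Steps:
r(E, P) = -8/(9*P) (r(E, P) = -(16 + 0)/(9*(P + P)) = -16/(9*(2*P)) = -16*1/(2*P)/9 = -8/(9*P))
r(28, -9)**2 = (-8/9/(-9))**2 = (-8/9*(-1/9))**2 = (8/81)**2 = 64/6561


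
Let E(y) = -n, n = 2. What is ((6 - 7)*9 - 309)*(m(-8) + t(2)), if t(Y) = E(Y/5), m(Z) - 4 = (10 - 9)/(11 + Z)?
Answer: -742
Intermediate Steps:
E(y) = -2 (E(y) = -1*2 = -2)
m(Z) = 4 + 1/(11 + Z) (m(Z) = 4 + (10 - 9)/(11 + Z) = 4 + 1/(11 + Z))
t(Y) = -2
((6 - 7)*9 - 309)*(m(-8) + t(2)) = ((6 - 7)*9 - 309)*((45 + 4*(-8))/(11 - 8) - 2) = (-1*9 - 309)*((45 - 32)/3 - 2) = (-9 - 309)*((1/3)*13 - 2) = -318*(13/3 - 2) = -318*7/3 = -742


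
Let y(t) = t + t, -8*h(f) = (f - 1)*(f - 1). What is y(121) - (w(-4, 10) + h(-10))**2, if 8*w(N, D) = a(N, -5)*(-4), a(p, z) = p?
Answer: 4463/64 ≈ 69.734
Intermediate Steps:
h(f) = -(-1 + f)**2/8 (h(f) = -(f - 1)*(f - 1)/8 = -(-1 + f)*(-1 + f)/8 = -(-1 + f)**2/8)
w(N, D) = -N/2 (w(N, D) = (N*(-4))/8 = (-4*N)/8 = -N/2)
y(t) = 2*t
y(121) - (w(-4, 10) + h(-10))**2 = 2*121 - (-1/2*(-4) - (-1 - 10)**2/8)**2 = 242 - (2 - 1/8*(-11)**2)**2 = 242 - (2 - 1/8*121)**2 = 242 - (2 - 121/8)**2 = 242 - (-105/8)**2 = 242 - 1*11025/64 = 242 - 11025/64 = 4463/64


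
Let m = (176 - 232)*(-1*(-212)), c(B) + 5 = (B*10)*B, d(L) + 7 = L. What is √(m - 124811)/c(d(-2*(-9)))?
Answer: 3*I*√15187/1205 ≈ 0.30681*I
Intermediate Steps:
d(L) = -7 + L
c(B) = -5 + 10*B² (c(B) = -5 + (B*10)*B = -5 + (10*B)*B = -5 + 10*B²)
m = -11872 (m = -56*212 = -11872)
√(m - 124811)/c(d(-2*(-9))) = √(-11872 - 124811)/(-5 + 10*(-7 - 2*(-9))²) = √(-136683)/(-5 + 10*(-7 + 18)²) = (3*I*√15187)/(-5 + 10*11²) = (3*I*√15187)/(-5 + 10*121) = (3*I*√15187)/(-5 + 1210) = (3*I*√15187)/1205 = (3*I*√15187)*(1/1205) = 3*I*√15187/1205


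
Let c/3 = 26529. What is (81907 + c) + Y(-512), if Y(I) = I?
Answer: 160982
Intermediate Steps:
c = 79587 (c = 3*26529 = 79587)
(81907 + c) + Y(-512) = (81907 + 79587) - 512 = 161494 - 512 = 160982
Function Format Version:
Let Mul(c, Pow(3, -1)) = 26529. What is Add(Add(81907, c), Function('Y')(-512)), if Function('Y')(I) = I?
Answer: 160982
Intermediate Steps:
c = 79587 (c = Mul(3, 26529) = 79587)
Add(Add(81907, c), Function('Y')(-512)) = Add(Add(81907, 79587), -512) = Add(161494, -512) = 160982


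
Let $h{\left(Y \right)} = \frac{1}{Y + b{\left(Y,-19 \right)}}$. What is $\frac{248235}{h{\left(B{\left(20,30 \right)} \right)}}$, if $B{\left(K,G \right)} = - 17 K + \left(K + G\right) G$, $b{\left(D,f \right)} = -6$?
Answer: $286463190$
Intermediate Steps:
$B{\left(K,G \right)} = - 17 K + G \left(G + K\right)$ ($B{\left(K,G \right)} = - 17 K + \left(G + K\right) G = - 17 K + G \left(G + K\right)$)
$h{\left(Y \right)} = \frac{1}{-6 + Y}$ ($h{\left(Y \right)} = \frac{1}{Y - 6} = \frac{1}{-6 + Y}$)
$\frac{248235}{h{\left(B{\left(20,30 \right)} \right)}} = \frac{248235}{\frac{1}{-6 + \left(30^{2} - 340 + 30 \cdot 20\right)}} = \frac{248235}{\frac{1}{-6 + \left(900 - 340 + 600\right)}} = \frac{248235}{\frac{1}{-6 + 1160}} = \frac{248235}{\frac{1}{1154}} = 248235 \frac{1}{\frac{1}{1154}} = 248235 \cdot 1154 = 286463190$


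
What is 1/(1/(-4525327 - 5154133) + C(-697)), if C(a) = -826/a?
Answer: 23344580/27665167 ≈ 0.84383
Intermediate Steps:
1/(1/(-4525327 - 5154133) + C(-697)) = 1/(1/(-4525327 - 5154133) - 826/(-697)) = 1/(1/(-9679460) - 826*(-1/697)) = 1/(-1/9679460 + 826/697) = 1/(27665167/23344580) = 23344580/27665167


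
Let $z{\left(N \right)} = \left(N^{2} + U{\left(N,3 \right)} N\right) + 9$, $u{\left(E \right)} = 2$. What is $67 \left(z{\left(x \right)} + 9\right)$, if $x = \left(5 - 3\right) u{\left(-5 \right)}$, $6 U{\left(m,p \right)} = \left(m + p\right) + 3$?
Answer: $\frac{8174}{3} \approx 2724.7$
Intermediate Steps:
$U{\left(m,p \right)} = \frac{1}{2} + \frac{m}{6} + \frac{p}{6}$ ($U{\left(m,p \right)} = \frac{\left(m + p\right) + 3}{6} = \frac{3 + m + p}{6} = \frac{1}{2} + \frac{m}{6} + \frac{p}{6}$)
$x = 4$ ($x = \left(5 - 3\right) 2 = 2 \cdot 2 = 4$)
$z{\left(N \right)} = 9 + N^{2} + N \left(1 + \frac{N}{6}\right)$ ($z{\left(N \right)} = \left(N^{2} + \left(\frac{1}{2} + \frac{N}{6} + \frac{1}{6} \cdot 3\right) N\right) + 9 = \left(N^{2} + \left(\frac{1}{2} + \frac{N}{6} + \frac{1}{2}\right) N\right) + 9 = \left(N^{2} + \left(1 + \frac{N}{6}\right) N\right) + 9 = \left(N^{2} + N \left(1 + \frac{N}{6}\right)\right) + 9 = 9 + N^{2} + N \left(1 + \frac{N}{6}\right)$)
$67 \left(z{\left(x \right)} + 9\right) = 67 \left(\left(9 + 4 + \frac{7 \cdot 4^{2}}{6}\right) + 9\right) = 67 \left(\left(9 + 4 + \frac{7}{6} \cdot 16\right) + 9\right) = 67 \left(\left(9 + 4 + \frac{56}{3}\right) + 9\right) = 67 \left(\frac{95}{3} + 9\right) = 67 \cdot \frac{122}{3} = \frac{8174}{3}$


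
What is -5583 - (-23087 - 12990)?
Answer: 30494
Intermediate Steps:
-5583 - (-23087 - 12990) = -5583 - 1*(-36077) = -5583 + 36077 = 30494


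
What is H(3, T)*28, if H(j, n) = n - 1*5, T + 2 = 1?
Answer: -168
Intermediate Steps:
T = -1 (T = -2 + 1 = -1)
H(j, n) = -5 + n (H(j, n) = n - 5 = -5 + n)
H(3, T)*28 = (-5 - 1)*28 = -6*28 = -168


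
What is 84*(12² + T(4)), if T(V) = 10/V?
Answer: 12306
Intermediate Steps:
84*(12² + T(4)) = 84*(12² + 10/4) = 84*(144 + 10*(¼)) = 84*(144 + 5/2) = 84*(293/2) = 12306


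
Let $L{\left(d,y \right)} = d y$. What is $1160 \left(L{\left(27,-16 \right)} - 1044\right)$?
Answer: $-1712160$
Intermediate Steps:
$1160 \left(L{\left(27,-16 \right)} - 1044\right) = 1160 \left(27 \left(-16\right) - 1044\right) = 1160 \left(-432 - 1044\right) = 1160 \left(-1476\right) = -1712160$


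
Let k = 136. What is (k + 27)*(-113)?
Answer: -18419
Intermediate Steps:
(k + 27)*(-113) = (136 + 27)*(-113) = 163*(-113) = -18419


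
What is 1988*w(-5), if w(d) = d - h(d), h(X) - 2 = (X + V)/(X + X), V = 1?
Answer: -73556/5 ≈ -14711.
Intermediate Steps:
h(X) = 2 + (1 + X)/(2*X) (h(X) = 2 + (X + 1)/(X + X) = 2 + (1 + X)/((2*X)) = 2 + (1 + X)*(1/(2*X)) = 2 + (1 + X)/(2*X))
w(d) = d - (1 + 5*d)/(2*d)
1988*w(-5) = 1988*(-5/2 - 5 - ½/(-5)) = 1988*(-5/2 - 5 - ½*(-⅕)) = 1988*(-5/2 - 5 + ⅒) = 1988*(-37/5) = -73556/5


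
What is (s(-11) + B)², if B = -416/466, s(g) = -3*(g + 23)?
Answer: 73891216/54289 ≈ 1361.1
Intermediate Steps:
s(g) = -69 - 3*g (s(g) = -3*(23 + g) = -69 - 3*g)
B = -208/233 (B = -416*1/466 = -208/233 ≈ -0.89270)
(s(-11) + B)² = ((-69 - 3*(-11)) - 208/233)² = ((-69 + 33) - 208/233)² = (-36 - 208/233)² = (-8596/233)² = 73891216/54289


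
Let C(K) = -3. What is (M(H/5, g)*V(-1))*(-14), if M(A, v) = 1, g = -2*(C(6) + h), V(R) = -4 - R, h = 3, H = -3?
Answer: 42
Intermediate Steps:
g = 0 (g = -2*(-3 + 3) = -2*0 = 0)
(M(H/5, g)*V(-1))*(-14) = (1*(-4 - 1*(-1)))*(-14) = (1*(-4 + 1))*(-14) = (1*(-3))*(-14) = -3*(-14) = 42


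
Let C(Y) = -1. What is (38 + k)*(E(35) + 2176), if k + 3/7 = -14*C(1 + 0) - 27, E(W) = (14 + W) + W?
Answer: 388720/7 ≈ 55531.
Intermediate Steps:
E(W) = 14 + 2*W
k = -94/7 (k = -3/7 + (-14*(-1) - 27) = -3/7 + (14 - 27) = -3/7 - 13 = -94/7 ≈ -13.429)
(38 + k)*(E(35) + 2176) = (38 - 94/7)*((14 + 2*35) + 2176) = 172*((14 + 70) + 2176)/7 = 172*(84 + 2176)/7 = (172/7)*2260 = 388720/7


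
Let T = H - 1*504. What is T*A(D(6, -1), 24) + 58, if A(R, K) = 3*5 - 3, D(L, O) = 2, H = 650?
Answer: 1810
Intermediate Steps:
A(R, K) = 12 (A(R, K) = 15 - 3 = 12)
T = 146 (T = 650 - 1*504 = 650 - 504 = 146)
T*A(D(6, -1), 24) + 58 = 146*12 + 58 = 1752 + 58 = 1810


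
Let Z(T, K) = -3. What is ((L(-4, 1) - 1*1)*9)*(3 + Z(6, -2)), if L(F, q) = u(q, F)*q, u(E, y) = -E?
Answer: 0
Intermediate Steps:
L(F, q) = -q² (L(F, q) = (-q)*q = -q²)
((L(-4, 1) - 1*1)*9)*(3 + Z(6, -2)) = ((-1*1² - 1*1)*9)*(3 - 3) = ((-1*1 - 1)*9)*0 = ((-1 - 1)*9)*0 = -2*9*0 = -18*0 = 0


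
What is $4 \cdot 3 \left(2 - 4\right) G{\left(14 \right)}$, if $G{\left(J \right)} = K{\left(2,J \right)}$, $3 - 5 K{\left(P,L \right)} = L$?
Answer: $\frac{264}{5} \approx 52.8$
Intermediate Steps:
$K{\left(P,L \right)} = \frac{3}{5} - \frac{L}{5}$
$G{\left(J \right)} = \frac{3}{5} - \frac{J}{5}$
$4 \cdot 3 \left(2 - 4\right) G{\left(14 \right)} = 4 \cdot 3 \left(2 - 4\right) \left(\frac{3}{5} - \frac{14}{5}\right) = 12 \left(-2\right) \left(\frac{3}{5} - \frac{14}{5}\right) = \left(-24\right) \left(- \frac{11}{5}\right) = \frac{264}{5}$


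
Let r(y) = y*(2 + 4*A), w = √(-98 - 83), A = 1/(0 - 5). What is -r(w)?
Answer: -6*I*√181/5 ≈ -16.144*I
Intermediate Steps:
A = -⅕ (A = 1/(-5) = -⅕ ≈ -0.20000)
w = I*√181 (w = √(-181) = I*√181 ≈ 13.454*I)
r(y) = 6*y/5 (r(y) = y*(2 + 4*(-⅕)) = y*(2 - ⅘) = y*(6/5) = 6*y/5)
-r(w) = -6*I*√181/5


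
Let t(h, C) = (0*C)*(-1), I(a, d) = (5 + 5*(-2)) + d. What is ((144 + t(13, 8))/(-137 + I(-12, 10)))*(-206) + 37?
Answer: 2879/11 ≈ 261.73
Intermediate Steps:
I(a, d) = -5 + d (I(a, d) = (5 - 10) + d = -5 + d)
t(h, C) = 0 (t(h, C) = 0*(-1) = 0)
((144 + t(13, 8))/(-137 + I(-12, 10)))*(-206) + 37 = ((144 + 0)/(-137 + (-5 + 10)))*(-206) + 37 = (144/(-137 + 5))*(-206) + 37 = (144/(-132))*(-206) + 37 = (144*(-1/132))*(-206) + 37 = -12/11*(-206) + 37 = 2472/11 + 37 = 2879/11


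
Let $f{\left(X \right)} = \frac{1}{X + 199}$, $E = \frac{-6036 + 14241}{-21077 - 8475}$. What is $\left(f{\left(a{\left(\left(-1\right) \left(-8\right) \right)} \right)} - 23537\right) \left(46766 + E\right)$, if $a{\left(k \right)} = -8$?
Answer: $- \frac{3106482471019941}{2822216} \approx -1.1007 \cdot 10^{9}$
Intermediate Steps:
$E = - \frac{8205}{29552}$ ($E = \frac{8205}{-29552} = 8205 \left(- \frac{1}{29552}\right) = - \frac{8205}{29552} \approx -0.27765$)
$f{\left(X \right)} = \frac{1}{199 + X}$
$\left(f{\left(a{\left(\left(-1\right) \left(-8\right) \right)} \right)} - 23537\right) \left(46766 + E\right) = \left(\frac{1}{199 - 8} - 23537\right) \left(46766 - \frac{8205}{29552}\right) = \left(\frac{1}{191} - 23537\right) \frac{1382020627}{29552} = \left(- \frac{4495566}{191}\right) \frac{1382020627}{29552} = - \frac{3106482471019941}{2822216}$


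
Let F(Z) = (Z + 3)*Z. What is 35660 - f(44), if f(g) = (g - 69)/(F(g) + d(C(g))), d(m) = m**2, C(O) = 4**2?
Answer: 82873865/2324 ≈ 35660.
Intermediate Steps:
C(O) = 16
F(Z) = Z*(3 + Z) (F(Z) = (3 + Z)*Z = Z*(3 + Z))
f(g) = (-69 + g)/(256 + g*(3 + g)) (f(g) = (g - 69)/(g*(3 + g) + 16**2) = (-69 + g)/(g*(3 + g) + 256) = (-69 + g)/(256 + g*(3 + g)))
35660 - f(44) = 35660 - (-69 + 44)/(256 + 44*(3 + 44)) = 35660 - (-25)/(256 + 44*47) = 35660 - (-25)/(256 + 2068) = 35660 - (-25)/2324 = 35660 - 1*(-25/2324) = 35660 + 25/2324 = 82873865/2324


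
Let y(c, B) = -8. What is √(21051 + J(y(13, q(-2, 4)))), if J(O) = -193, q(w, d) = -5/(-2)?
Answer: √20858 ≈ 144.42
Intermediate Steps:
q(w, d) = 5/2 (q(w, d) = -5*(-½) = 5/2)
√(21051 + J(y(13, q(-2, 4)))) = √(21051 - 193) = √20858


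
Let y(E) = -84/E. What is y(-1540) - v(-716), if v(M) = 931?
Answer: -51202/55 ≈ -930.95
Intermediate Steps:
y(-1540) - v(-716) = -84/(-1540) - 1*931 = -84*(-1/1540) - 931 = 3/55 - 931 = -51202/55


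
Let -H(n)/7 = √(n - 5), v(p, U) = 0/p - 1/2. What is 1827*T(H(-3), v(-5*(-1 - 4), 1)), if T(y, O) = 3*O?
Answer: -5481/2 ≈ -2740.5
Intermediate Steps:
v(p, U) = -½ (v(p, U) = 0 - 1*½ = 0 - ½ = -½)
H(n) = -7*√(-5 + n) (H(n) = -7*√(n - 5) = -7*√(-5 + n))
1827*T(H(-3), v(-5*(-1 - 4), 1)) = 1827*(3*(-½)) = 1827*(-3/2) = -5481/2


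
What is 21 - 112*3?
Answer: -315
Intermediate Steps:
21 - 112*3 = 21 - 16*21 = 21 - 336 = -315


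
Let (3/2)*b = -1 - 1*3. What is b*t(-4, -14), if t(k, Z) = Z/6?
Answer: 56/9 ≈ 6.2222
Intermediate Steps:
b = -8/3 (b = 2*(-1 - 1*3)/3 = 2*(-1 - 3)/3 = (⅔)*(-4) = -8/3 ≈ -2.6667)
t(k, Z) = Z/6 (t(k, Z) = Z*(⅙) = Z/6)
b*t(-4, -14) = -4*(-14)/9 = -8/3*(-7/3) = 56/9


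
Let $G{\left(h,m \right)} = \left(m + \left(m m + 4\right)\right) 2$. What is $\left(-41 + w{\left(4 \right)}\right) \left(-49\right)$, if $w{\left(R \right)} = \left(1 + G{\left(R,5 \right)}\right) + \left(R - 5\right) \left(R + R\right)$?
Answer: $-980$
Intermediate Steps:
$G{\left(h,m \right)} = 8 + 2 m + 2 m^{2}$ ($G{\left(h,m \right)} = \left(m + \left(m^{2} + 4\right)\right) 2 = \left(m + \left(4 + m^{2}\right)\right) 2 = \left(4 + m + m^{2}\right) 2 = 8 + 2 m + 2 m^{2}$)
$w{\left(R \right)} = 69 + 2 R \left(-5 + R\right)$ ($w{\left(R \right)} = \left(1 + \left(8 + 2 \cdot 5 + 2 \cdot 5^{2}\right)\right) + \left(R - 5\right) \left(R + R\right) = \left(1 + \left(8 + 10 + 2 \cdot 25\right)\right) + \left(-5 + R\right) 2 R = \left(1 + \left(8 + 10 + 50\right)\right) + 2 R \left(-5 + R\right) = \left(1 + 68\right) + 2 R \left(-5 + R\right) = 69 + 2 R \left(-5 + R\right)$)
$\left(-41 + w{\left(4 \right)}\right) \left(-49\right) = \left(-41 + \left(69 - 40 + 2 \cdot 4^{2}\right)\right) \left(-49\right) = \left(-41 + \left(69 - 40 + 2 \cdot 16\right)\right) \left(-49\right) = \left(-41 + \left(69 - 40 + 32\right)\right) \left(-49\right) = \left(-41 + 61\right) \left(-49\right) = 20 \left(-49\right) = -980$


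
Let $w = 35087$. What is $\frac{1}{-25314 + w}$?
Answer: $\frac{1}{9773} \approx 0.00010232$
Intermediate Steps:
$\frac{1}{-25314 + w} = \frac{1}{-25314 + 35087} = \frac{1}{9773}$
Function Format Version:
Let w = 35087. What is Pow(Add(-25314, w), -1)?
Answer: Rational(1, 9773) ≈ 0.00010232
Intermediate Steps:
Pow(Add(-25314, w), -1) = Pow(Add(-25314, 35087), -1) = Pow(9773, -1) = Rational(1, 9773)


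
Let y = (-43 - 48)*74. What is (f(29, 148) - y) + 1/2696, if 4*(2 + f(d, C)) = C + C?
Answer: 18348977/2696 ≈ 6806.0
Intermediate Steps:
f(d, C) = -2 + C/2 (f(d, C) = -2 + (C + C)/4 = -2 + (2*C)/4 = -2 + C/2)
y = -6734 (y = -91*74 = -6734)
(f(29, 148) - y) + 1/2696 = ((-2 + (½)*148) - 1*(-6734)) + 1/2696 = ((-2 + 74) + 6734) + 1/2696 = (72 + 6734) + 1/2696 = 6806 + 1/2696 = 18348977/2696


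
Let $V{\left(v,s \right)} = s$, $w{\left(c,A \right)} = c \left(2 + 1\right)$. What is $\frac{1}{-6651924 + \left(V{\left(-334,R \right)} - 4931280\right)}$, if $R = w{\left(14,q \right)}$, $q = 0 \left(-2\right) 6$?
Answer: $- \frac{1}{11583162} \approx -8.6332 \cdot 10^{-8}$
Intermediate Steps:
$q = 0$ ($q = 0 \cdot 6 = 0$)
$w{\left(c,A \right)} = 3 c$ ($w{\left(c,A \right)} = c 3 = 3 c$)
$R = 42$ ($R = 3 \cdot 14 = 42$)
$\frac{1}{-6651924 + \left(V{\left(-334,R \right)} - 4931280\right)} = \frac{1}{-6651924 + \left(42 - 4931280\right)} = \frac{1}{-6651924 - 4931238} = \frac{1}{-11583162} = - \frac{1}{11583162}$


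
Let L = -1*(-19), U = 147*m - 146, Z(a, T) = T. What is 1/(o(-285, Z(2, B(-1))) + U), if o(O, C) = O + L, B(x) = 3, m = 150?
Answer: 1/21638 ≈ 4.6215e-5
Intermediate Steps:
U = 21904 (U = 147*150 - 146 = 22050 - 146 = 21904)
L = 19
o(O, C) = 19 + O (o(O, C) = O + 19 = 19 + O)
1/(o(-285, Z(2, B(-1))) + U) = 1/((19 - 285) + 21904) = 1/(-266 + 21904) = 1/21638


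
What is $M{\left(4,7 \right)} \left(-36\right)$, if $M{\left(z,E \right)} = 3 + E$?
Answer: $-360$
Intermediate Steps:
$M{\left(4,7 \right)} \left(-36\right) = \left(3 + 7\right) \left(-36\right) = 10 \left(-36\right) = -360$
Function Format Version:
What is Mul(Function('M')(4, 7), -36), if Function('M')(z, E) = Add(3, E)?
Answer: -360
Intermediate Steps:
Mul(Function('M')(4, 7), -36) = Mul(Add(3, 7), -36) = Mul(10, -36) = -360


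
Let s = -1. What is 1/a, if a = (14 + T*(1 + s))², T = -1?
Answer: 1/196 ≈ 0.0051020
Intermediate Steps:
a = 196 (a = (14 - (1 - 1))² = (14 - 1*0)² = (14 + 0)² = 14² = 196)
1/a = 1/196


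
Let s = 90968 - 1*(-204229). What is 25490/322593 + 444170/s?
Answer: 50270234780/31742828607 ≈ 1.5837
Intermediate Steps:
s = 295197 (s = 90968 + 204229 = 295197)
25490/322593 + 444170/s = 25490/322593 + 444170/295197 = 50270234780/31742828607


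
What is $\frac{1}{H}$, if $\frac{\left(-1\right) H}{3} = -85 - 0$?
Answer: $\frac{1}{255} \approx 0.0039216$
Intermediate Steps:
$H = 255$ ($H = - 3 \left(-85 - 0\right) = - 3 \left(-85 + 0\right) = \left(-3\right) \left(-85\right) = 255$)
$\frac{1}{H} = \frac{1}{255}$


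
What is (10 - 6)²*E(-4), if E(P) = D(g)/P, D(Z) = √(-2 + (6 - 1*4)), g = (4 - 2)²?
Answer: 0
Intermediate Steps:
g = 4 (g = 2² = 4)
D(Z) = 0 (D(Z) = √(-2 + (6 - 4)) = √(-2 + 2) = √0 = 0)
E(P) = 0 (E(P) = 0/P = 0)
(10 - 6)²*E(-4) = (10 - 6)²*0 = 4²*0 = 16*0 = 0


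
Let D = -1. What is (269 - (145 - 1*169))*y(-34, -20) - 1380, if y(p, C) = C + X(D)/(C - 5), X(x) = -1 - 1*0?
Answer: -180707/25 ≈ -7228.3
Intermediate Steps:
X(x) = -1 (X(x) = -1 + 0 = -1)
y(p, C) = C - 1/(-5 + C) (y(p, C) = C - 1/(C - 5) = C - 1/(-5 + C))
(269 - (145 - 1*169))*y(-34, -20) - 1380 = (269 - (145 - 1*169))*((-1 + (-20)² - 5*(-20))/(-5 - 20)) - 1380 = (269 - (145 - 169))*((-1 + 400 + 100)/(-25)) - 1380 = (269 - 1*(-24))*(-1/25*499) - 1380 = (269 + 24)*(-499/25) - 1380 = 293*(-499/25) - 1380 = -146207/25 - 1380 = -180707/25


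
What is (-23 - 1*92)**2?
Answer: 13225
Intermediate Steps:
(-23 - 1*92)**2 = (-23 - 92)**2 = (-115)**2 = 13225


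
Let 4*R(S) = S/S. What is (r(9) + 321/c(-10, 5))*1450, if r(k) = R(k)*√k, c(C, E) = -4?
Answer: -115275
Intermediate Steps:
R(S) = ¼ (R(S) = (S/S)/4 = (¼)*1 = ¼)
r(k) = √k/4
(r(9) + 321/c(-10, 5))*1450 = (√9/4 + 321/(-4))*1450 = ((¼)*3 + 321*(-¼))*1450 = (¾ - 321/4)*1450 = -159/2*1450 = -115275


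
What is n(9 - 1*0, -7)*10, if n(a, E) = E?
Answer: -70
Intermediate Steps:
n(9 - 1*0, -7)*10 = -7*10 = -70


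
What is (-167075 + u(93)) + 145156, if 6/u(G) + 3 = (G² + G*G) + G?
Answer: -63521261/2898 ≈ -21919.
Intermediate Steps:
u(G) = 6/(-3 + G + 2*G²) (u(G) = 6/(-3 + ((G² + G*G) + G)) = 6/(-3 + ((G² + G²) + G)) = 6/(-3 + (2*G² + G)) = 6/(-3 + (G + 2*G²)) = 6/(-3 + G + 2*G²))
(-167075 + u(93)) + 145156 = (-167075 + 6/(-3 + 93 + 2*93²)) + 145156 = (-167075 + 6/(-3 + 93 + 2*8649)) + 145156 = (-167075 + 6/(-3 + 93 + 17298)) + 145156 = (-167075 + 6/17388) + 145156 = (-167075 + 6*(1/17388)) + 145156 = (-167075 + 1/2898) + 145156 = -484183349/2898 + 145156 = -63521261/2898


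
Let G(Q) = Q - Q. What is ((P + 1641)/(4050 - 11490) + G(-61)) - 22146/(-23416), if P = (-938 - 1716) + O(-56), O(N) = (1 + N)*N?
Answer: 4848557/7258960 ≈ 0.66794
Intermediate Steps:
O(N) = N*(1 + N)
G(Q) = 0
P = 426 (P = (-938 - 1716) - 56*(1 - 56) = -2654 - 56*(-55) = -2654 + 3080 = 426)
((P + 1641)/(4050 - 11490) + G(-61)) - 22146/(-23416) = ((426 + 1641)/(4050 - 11490) + 0) - 22146/(-23416) = (2067/(-7440) + 0) - 22146*(-1/23416) = (2067*(-1/7440) + 0) + 11073/11708 = (-689/2480 + 0) + 11073/11708 = -689/2480 + 11073/11708 = 4848557/7258960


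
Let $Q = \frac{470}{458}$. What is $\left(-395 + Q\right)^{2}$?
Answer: $\frac{8139648400}{52441} \approx 1.5522 \cdot 10^{5}$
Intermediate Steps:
$Q = \frac{235}{229}$ ($Q = 470 \cdot \frac{1}{458} = \frac{235}{229} \approx 1.0262$)
$\left(-395 + Q\right)^{2} = \left(-395 + \frac{235}{229}\right)^{2} = \left(- \frac{90220}{229}\right)^{2} = \frac{8139648400}{52441}$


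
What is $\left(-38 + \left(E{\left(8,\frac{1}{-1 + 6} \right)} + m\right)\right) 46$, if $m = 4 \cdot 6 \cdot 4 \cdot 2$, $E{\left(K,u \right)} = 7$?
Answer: $7406$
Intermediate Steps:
$m = 192$ ($m = 4 \cdot 24 \cdot 2 = 96 \cdot 2 = 192$)
$\left(-38 + \left(E{\left(8,\frac{1}{-1 + 6} \right)} + m\right)\right) 46 = \left(-38 + \left(7 + 192\right)\right) 46 = \left(-38 + 199\right) 46 = 161 \cdot 46 = 7406$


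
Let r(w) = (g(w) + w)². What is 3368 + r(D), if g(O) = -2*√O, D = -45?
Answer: 5213 + 540*I*√5 ≈ 5213.0 + 1207.5*I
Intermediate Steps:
r(w) = (w - 2*√w)² (r(w) = (-2*√w + w)² = (w - 2*√w)²)
3368 + r(D) = 3368 + (-1*(-45) + 2*√(-45))² = 3368 + (45 + 2*(3*I*√5))² = 3368 + (45 + 6*I*√5)²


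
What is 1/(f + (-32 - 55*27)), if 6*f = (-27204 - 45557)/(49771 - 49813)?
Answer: -252/309523 ≈ -0.00081416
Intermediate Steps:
f = 72761/252 (f = ((-27204 - 45557)/(49771 - 49813))/6 = (-72761/(-42))/6 = (-72761*(-1/42))/6 = (⅙)*(72761/42) = 72761/252 ≈ 288.73)
1/(f + (-32 - 55*27)) = 1/(72761/252 + (-32 - 55*27)) = 1/(72761/252 + (-32 - 1485)) = 1/(72761/252 - 1517) = 1/(-309523/252) = -252/309523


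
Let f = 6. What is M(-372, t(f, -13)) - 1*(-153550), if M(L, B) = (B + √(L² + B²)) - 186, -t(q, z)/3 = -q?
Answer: 153382 + 6*√3853 ≈ 1.5375e+5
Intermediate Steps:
t(q, z) = 3*q (t(q, z) = -(-3)*q = 3*q)
M(L, B) = -186 + B + √(B² + L²) (M(L, B) = (B + √(B² + L²)) - 186 = -186 + B + √(B² + L²))
M(-372, t(f, -13)) - 1*(-153550) = (-186 + 3*6 + √((3*6)² + (-372)²)) - 1*(-153550) = (-186 + 18 + √(18² + 138384)) + 153550 = (-186 + 18 + √(324 + 138384)) + 153550 = (-186 + 18 + √138708) + 153550 = (-186 + 18 + 6*√3853) + 153550 = (-168 + 6*√3853) + 153550 = 153382 + 6*√3853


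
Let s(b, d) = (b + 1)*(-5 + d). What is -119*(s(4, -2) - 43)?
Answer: 9282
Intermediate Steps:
s(b, d) = (1 + b)*(-5 + d)
-119*(s(4, -2) - 43) = -119*((-5 - 2 - 5*4 + 4*(-2)) - 43) = -119*((-5 - 2 - 20 - 8) - 43) = -119*(-35 - 43) = -119*(-78) = 9282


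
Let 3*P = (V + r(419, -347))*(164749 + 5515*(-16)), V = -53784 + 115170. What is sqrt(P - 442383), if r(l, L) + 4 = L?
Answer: sqrt(1556133222) ≈ 39448.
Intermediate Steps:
r(l, L) = -4 + L
V = 61386
P = 1556575605 (P = ((61386 + (-4 - 347))*(164749 + 5515*(-16)))/3 = ((61386 - 351)*(164749 - 88240))/3 = (61035*76509)/3 = (1/3)*4669726815 = 1556575605)
sqrt(P - 442383) = sqrt(1556575605 - 442383) = sqrt(1556133222)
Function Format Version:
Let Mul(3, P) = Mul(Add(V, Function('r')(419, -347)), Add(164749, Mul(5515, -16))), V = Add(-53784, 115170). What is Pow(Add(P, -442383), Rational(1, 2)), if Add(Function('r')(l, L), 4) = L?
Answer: Pow(1556133222, Rational(1, 2)) ≈ 39448.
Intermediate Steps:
Function('r')(l, L) = Add(-4, L)
V = 61386
P = 1556575605 (P = Mul(Rational(1, 3), Mul(Add(61386, Add(-4, -347)), Add(164749, Mul(5515, -16)))) = Mul(Rational(1, 3), Mul(Add(61386, -351), Add(164749, -88240))) = Mul(Rational(1, 3), Mul(61035, 76509)) = Mul(Rational(1, 3), 4669726815) = 1556575605)
Pow(Add(P, -442383), Rational(1, 2)) = Pow(Add(1556575605, -442383), Rational(1, 2)) = Pow(1556133222, Rational(1, 2))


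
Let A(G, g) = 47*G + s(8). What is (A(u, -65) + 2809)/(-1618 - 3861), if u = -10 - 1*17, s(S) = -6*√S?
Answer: -1540/5479 + 12*√2/5479 ≈ -0.27798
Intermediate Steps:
u = -27 (u = -10 - 17 = -27)
A(G, g) = -12*√2 + 47*G (A(G, g) = 47*G - 12*√2 = -12*√2 + 47*G)
(A(u, -65) + 2809)/(-1618 - 3861) = ((-12*√2 + 47*(-27)) + 2809)/(-1618 - 3861) = ((-12*√2 - 1269) + 2809)/(-5479) = ((-1269 - 12*√2) + 2809)*(-1/5479) = (1540 - 12*√2)*(-1/5479) = -1540/5479 + 12*√2/5479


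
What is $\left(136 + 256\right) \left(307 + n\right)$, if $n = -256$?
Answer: $19992$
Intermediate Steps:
$\left(136 + 256\right) \left(307 + n\right) = \left(136 + 256\right) \left(307 - 256\right) = 392 \cdot 51 = 19992$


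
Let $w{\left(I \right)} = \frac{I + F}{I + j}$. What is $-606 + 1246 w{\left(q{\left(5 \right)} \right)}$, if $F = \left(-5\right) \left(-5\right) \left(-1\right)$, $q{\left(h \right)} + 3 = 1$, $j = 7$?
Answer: $- \frac{36672}{5} \approx -7334.4$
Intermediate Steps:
$q{\left(h \right)} = -2$ ($q{\left(h \right)} = -3 + 1 = -2$)
$F = -25$ ($F = 25 \left(-1\right) = -25$)
$w{\left(I \right)} = \frac{-25 + I}{7 + I}$ ($w{\left(I \right)} = \frac{I - 25}{I + 7} = \frac{-25 + I}{7 + I}$)
$-606 + 1246 w{\left(q{\left(5 \right)} \right)} = -606 + 1246 \frac{-25 - 2}{7 - 2} = -606 + 1246 \cdot \frac{1}{5} \left(-27\right) = -606 + 1246 \left(- \frac{27}{5}\right) = -606 - \frac{33642}{5} = - \frac{36672}{5}$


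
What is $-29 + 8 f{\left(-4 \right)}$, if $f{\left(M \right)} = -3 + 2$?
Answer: $-37$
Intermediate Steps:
$f{\left(M \right)} = -1$
$-29 + 8 f{\left(-4 \right)} = -29 + 8 \left(-1\right) = -29 - 8 = -37$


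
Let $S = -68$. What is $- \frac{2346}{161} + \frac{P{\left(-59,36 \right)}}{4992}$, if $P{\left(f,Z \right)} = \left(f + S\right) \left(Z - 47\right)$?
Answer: $- \frac{499405}{34944} \approx -14.292$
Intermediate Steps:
$P{\left(f,Z \right)} = \left(-68 + f\right) \left(-47 + Z\right)$ ($P{\left(f,Z \right)} = \left(f - 68\right) \left(Z - 47\right) = \left(-68 + f\right) \left(-47 + Z\right)$)
$- \frac{2346}{161} + \frac{P{\left(-59,36 \right)}}{4992} = - \frac{2346}{161} + \frac{3196 - 2448 - -2773 + 36 \left(-59\right)}{4992} = \left(-2346\right) \frac{1}{161} + \left(3196 - 2448 + 2773 - 2124\right) \frac{1}{4992} = - \frac{102}{7} + 1397 \cdot \frac{1}{4992} = - \frac{102}{7} + \frac{1397}{4992} = - \frac{499405}{34944}$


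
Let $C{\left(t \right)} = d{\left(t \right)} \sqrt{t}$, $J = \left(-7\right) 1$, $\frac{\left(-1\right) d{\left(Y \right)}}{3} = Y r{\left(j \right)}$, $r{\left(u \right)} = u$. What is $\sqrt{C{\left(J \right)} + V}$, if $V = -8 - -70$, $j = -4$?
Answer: $\sqrt{62 - 84 i \sqrt{7}} \approx 12.098 - 9.185 i$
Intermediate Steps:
$d{\left(Y \right)} = 12 Y$ ($d{\left(Y \right)} = - 3 Y \left(-4\right) = - 3 \left(- 4 Y\right) = 12 Y$)
$V = 62$ ($V = -8 + 70 = 62$)
$J = -7$
$C{\left(t \right)} = 12 t^{\frac{3}{2}}$ ($C{\left(t \right)} = 12 t \sqrt{t} = 12 t^{\frac{3}{2}}$)
$\sqrt{C{\left(J \right)} + V} = \sqrt{12 \left(-7\right)^{\frac{3}{2}} + 62} = \sqrt{12 \left(- 7 i \sqrt{7}\right) + 62} = \sqrt{- 84 i \sqrt{7} + 62} = \sqrt{62 - 84 i \sqrt{7}}$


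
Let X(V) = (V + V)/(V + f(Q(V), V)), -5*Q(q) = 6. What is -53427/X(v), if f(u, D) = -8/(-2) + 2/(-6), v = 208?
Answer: -11308715/416 ≈ -27184.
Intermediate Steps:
Q(q) = -6/5 (Q(q) = -⅕*6 = -6/5)
f(u, D) = 11/3 (f(u, D) = -8*(-½) + 2*(-⅙) = 4 - ⅓ = 11/3)
X(V) = 2*V/(11/3 + V) (X(V) = (V + V)/(V + 11/3) = (2*V)/(11/3 + V) = 2*V/(11/3 + V))
-53427/X(v) = -53427/(6*208/(11 + 3*208)) = -53427/(6*208/(11 + 624)) = -53427/(6*208/635) = -53427/(6*208*(1/635)) = -53427/1248/635 = -53427*635/1248 = -11308715/416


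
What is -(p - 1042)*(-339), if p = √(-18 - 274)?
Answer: -353238 + 678*I*√73 ≈ -3.5324e+5 + 5792.8*I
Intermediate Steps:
p = 2*I*√73 (p = √(-292) = 2*I*√73 ≈ 17.088*I)
-(p - 1042)*(-339) = -(2*I*√73 - 1042)*(-339) = -(-1042 + 2*I*√73)*(-339) = -(353238 - 678*I*√73) = -353238 + 678*I*√73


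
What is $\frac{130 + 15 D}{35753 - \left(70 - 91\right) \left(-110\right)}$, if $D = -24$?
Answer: $- \frac{230}{33443} \approx -0.0068774$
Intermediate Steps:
$\frac{130 + 15 D}{35753 - \left(70 - 91\right) \left(-110\right)} = \frac{130 + 15 \left(-24\right)}{35753 - \left(70 - 91\right) \left(-110\right)} = \frac{130 - 360}{35753 - \left(-21\right) \left(-110\right)} = - \frac{230}{35753 - 2310} = - \frac{230}{33443}$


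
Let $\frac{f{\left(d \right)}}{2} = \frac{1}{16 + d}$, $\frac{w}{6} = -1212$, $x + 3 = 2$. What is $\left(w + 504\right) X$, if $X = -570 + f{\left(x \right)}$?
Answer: $\frac{19284288}{5} \approx 3.8569 \cdot 10^{6}$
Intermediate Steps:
$x = -1$ ($x = -3 + 2 = -1$)
$w = -7272$ ($w = 6 \left(-1212\right) = -7272$)
$f{\left(d \right)} = \frac{2}{16 + d}$
$X = - \frac{8548}{15}$ ($X = -570 + \frac{2}{16 - 1} = -570 + \frac{2}{15} = - \frac{8548}{15} \approx -569.87$)
$\left(w + 504\right) X = \left(-7272 + 504\right) \left(- \frac{8548}{15}\right) = \left(-6768\right) \left(- \frac{8548}{15}\right) = \frac{19284288}{5}$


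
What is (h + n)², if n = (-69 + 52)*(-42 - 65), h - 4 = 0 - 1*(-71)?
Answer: 3587236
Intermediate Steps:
h = 75 (h = 4 + (0 - 1*(-71)) = 4 + (0 + 71) = 4 + 71 = 75)
n = 1819 (n = -17*(-107) = 1819)
(h + n)² = (75 + 1819)² = 1894² = 3587236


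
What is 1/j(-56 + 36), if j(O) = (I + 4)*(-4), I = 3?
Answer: -1/28 ≈ -0.035714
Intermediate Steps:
j(O) = -28 (j(O) = (3 + 4)*(-4) = 7*(-4) = -28)
1/j(-56 + 36) = 1/(-28) = -1/28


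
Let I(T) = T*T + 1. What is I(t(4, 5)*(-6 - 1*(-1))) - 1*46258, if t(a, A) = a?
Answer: -45857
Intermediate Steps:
I(T) = 1 + T² (I(T) = T² + 1 = 1 + T²)
I(t(4, 5)*(-6 - 1*(-1))) - 1*46258 = (1 + (4*(-6 - 1*(-1)))²) - 1*46258 = (1 + (4*(-6 + 1))²) - 46258 = (1 + (4*(-5))²) - 46258 = (1 + (-20)²) - 46258 = (1 + 400) - 46258 = 401 - 46258 = -45857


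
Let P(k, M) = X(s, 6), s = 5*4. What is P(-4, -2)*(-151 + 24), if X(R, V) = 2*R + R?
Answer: -7620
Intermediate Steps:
s = 20
X(R, V) = 3*R
P(k, M) = 60 (P(k, M) = 3*20 = 60)
P(-4, -2)*(-151 + 24) = 60*(-151 + 24) = 60*(-127) = -7620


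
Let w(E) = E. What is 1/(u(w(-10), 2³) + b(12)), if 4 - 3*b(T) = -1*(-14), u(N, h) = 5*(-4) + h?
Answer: -3/46 ≈ -0.065217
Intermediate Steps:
u(N, h) = -20 + h
b(T) = -10/3 (b(T) = 4/3 - (-1)*(-14)/3 = 4/3 - ⅓*14 = 4/3 - 14/3 = -10/3)
1/(u(w(-10), 2³) + b(12)) = 1/((-20 + 2³) - 10/3) = 1/((-20 + 8) - 10/3) = 1/(-12 - 10/3) = 1/(-46/3) = -3/46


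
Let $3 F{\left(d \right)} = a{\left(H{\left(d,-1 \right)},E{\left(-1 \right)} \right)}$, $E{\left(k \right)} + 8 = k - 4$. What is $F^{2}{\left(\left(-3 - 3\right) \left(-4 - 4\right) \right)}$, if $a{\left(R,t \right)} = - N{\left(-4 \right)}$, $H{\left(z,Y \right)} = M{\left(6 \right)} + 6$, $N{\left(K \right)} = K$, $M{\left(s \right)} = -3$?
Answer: $\frac{16}{9} \approx 1.7778$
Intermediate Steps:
$E{\left(k \right)} = -12 + k$ ($E{\left(k \right)} = -8 + \left(k - 4\right) = -8 + \left(-4 + k\right) = -12 + k$)
$H{\left(z,Y \right)} = 3$ ($H{\left(z,Y \right)} = -3 + 6 = 3$)
$a{\left(R,t \right)} = 4$ ($a{\left(R,t \right)} = \left(-1\right) \left(-4\right) = 4$)
$F{\left(d \right)} = \frac{4}{3}$ ($F{\left(d \right)} = \frac{1}{3} \cdot 4 = \frac{4}{3}$)
$F^{2}{\left(\left(-3 - 3\right) \left(-4 - 4\right) \right)} = \left(\frac{4}{3}\right)^{2} = \frac{16}{9}$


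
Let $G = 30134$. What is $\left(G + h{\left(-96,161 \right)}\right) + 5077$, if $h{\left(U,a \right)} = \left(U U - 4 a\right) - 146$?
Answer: $43637$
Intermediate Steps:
$h{\left(U,a \right)} = -146 + U^{2} - 4 a$ ($h{\left(U,a \right)} = \left(U^{2} - 4 a\right) - 146 = -146 + U^{2} - 4 a$)
$\left(G + h{\left(-96,161 \right)}\right) + 5077 = \left(30134 - \left(790 - 9216\right)\right) + 5077 = \left(30134 - -8426\right) + 5077 = \left(30134 + 8426\right) + 5077 = 38560 + 5077 = 43637$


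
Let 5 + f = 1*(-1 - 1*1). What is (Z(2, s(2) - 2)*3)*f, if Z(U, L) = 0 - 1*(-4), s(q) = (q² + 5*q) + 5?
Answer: -84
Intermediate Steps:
s(q) = 5 + q² + 5*q
Z(U, L) = 4 (Z(U, L) = 0 + 4 = 4)
f = -7 (f = -5 + 1*(-1 - 1*1) = -5 + 1*(-1 - 1) = -5 + 1*(-2) = -5 - 2 = -7)
(Z(2, s(2) - 2)*3)*f = (4*3)*(-7) = 12*(-7) = -84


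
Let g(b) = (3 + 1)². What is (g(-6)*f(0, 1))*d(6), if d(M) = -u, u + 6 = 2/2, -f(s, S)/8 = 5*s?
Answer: 0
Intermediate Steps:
f(s, S) = -40*s
g(b) = 16 (g(b) = 4² = 16)
u = -5 (u = -6 + 2/2 = -6 + 2*(½) = -6 + 1 = -5)
d(M) = 5 (d(M) = -1*(-5) = 5)
(g(-6)*f(0, 1))*d(6) = (16*(-40*0))*5 = (16*0)*5 = 0*5 = 0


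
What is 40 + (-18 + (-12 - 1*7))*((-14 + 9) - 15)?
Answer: 780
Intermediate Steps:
40 + (-18 + (-12 - 1*7))*((-14 + 9) - 15) = 40 + (-18 + (-12 - 7))*(-5 - 15) = 40 + (-18 - 19)*(-20) = 40 - 37*(-20) = 40 + 740 = 780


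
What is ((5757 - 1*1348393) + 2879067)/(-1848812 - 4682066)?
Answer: -1536431/6530878 ≈ -0.23526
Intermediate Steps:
((5757 - 1*1348393) + 2879067)/(-1848812 - 4682066) = ((5757 - 1348393) + 2879067)/(-6530878) = (-1342636 + 2879067)*(-1/6530878) = 1536431*(-1/6530878) = -1536431/6530878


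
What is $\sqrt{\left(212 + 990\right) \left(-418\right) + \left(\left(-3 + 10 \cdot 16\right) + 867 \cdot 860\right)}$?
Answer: $\sqrt{243341} \approx 493.3$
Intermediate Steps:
$\sqrt{\left(212 + 990\right) \left(-418\right) + \left(\left(-3 + 10 \cdot 16\right) + 867 \cdot 860\right)} = \sqrt{1202 \left(-418\right) + \left(\left(-3 + 160\right) + 745620\right)} = \sqrt{-502436 + \left(157 + 745620\right)} = \sqrt{-502436 + 745777} = \sqrt{243341}$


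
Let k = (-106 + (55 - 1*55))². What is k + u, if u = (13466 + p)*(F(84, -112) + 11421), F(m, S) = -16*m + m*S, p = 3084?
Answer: 11083186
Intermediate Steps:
F(m, S) = -16*m + S*m
u = 11071950 (u = (13466 + 3084)*(84*(-16 - 112) + 11421) = 16550*(84*(-128) + 11421) = 16550*(-10752 + 11421) = 16550*669 = 11071950)
k = 11236 (k = (-106 + (55 - 55))² = (-106 + 0)² = (-106)² = 11236)
k + u = 11236 + 11071950 = 11083186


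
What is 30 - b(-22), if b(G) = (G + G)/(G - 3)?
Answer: 706/25 ≈ 28.240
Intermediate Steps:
b(G) = 2*G/(-3 + G) (b(G) = (2*G)/(-3 + G) = 2*G/(-3 + G))
30 - b(-22) = 30 - 2*(-22)/(-3 - 22) = 30 - 2*(-22)/(-25) = 30 - 2*(-22)*(-1)/25 = 30 - 1*44/25 = 30 - 44/25 = 706/25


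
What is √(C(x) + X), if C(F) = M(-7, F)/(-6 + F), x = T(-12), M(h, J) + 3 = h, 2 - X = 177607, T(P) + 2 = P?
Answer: I*√710418/2 ≈ 421.43*I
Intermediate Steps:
T(P) = -2 + P
X = -177605 (X = 2 - 1*177607 = 2 - 177607 = -177605)
M(h, J) = -3 + h
x = -14 (x = -2 - 12 = -14)
C(F) = -10/(-6 + F) (C(F) = (-3 - 7)/(-6 + F) = -10/(-6 + F))
√(C(x) + X) = √(-10/(-6 - 14) - 177605) = √(-10/(-20) - 177605) = √(-10*(-1/20) - 177605) = √(½ - 177605) = √(-355209/2) = I*√710418/2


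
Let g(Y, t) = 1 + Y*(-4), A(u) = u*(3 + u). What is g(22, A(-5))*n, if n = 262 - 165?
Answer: -8439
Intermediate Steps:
n = 97
g(Y, t) = 1 - 4*Y
g(22, A(-5))*n = (1 - 4*22)*97 = (1 - 88)*97 = -87*97 = -8439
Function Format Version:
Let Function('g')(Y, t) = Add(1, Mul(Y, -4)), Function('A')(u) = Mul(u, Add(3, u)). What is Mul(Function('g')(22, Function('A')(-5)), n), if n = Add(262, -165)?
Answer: -8439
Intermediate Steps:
n = 97
Function('g')(Y, t) = Add(1, Mul(-4, Y))
Mul(Function('g')(22, Function('A')(-5)), n) = Mul(Add(1, Mul(-4, 22)), 97) = Mul(Add(1, -88), 97) = Mul(-87, 97) = -8439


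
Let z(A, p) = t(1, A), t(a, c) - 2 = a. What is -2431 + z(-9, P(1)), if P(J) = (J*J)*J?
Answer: -2428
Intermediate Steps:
t(a, c) = 2 + a
P(J) = J³ (P(J) = J²*J = J³)
z(A, p) = 3 (z(A, p) = 2 + 1 = 3)
-2431 + z(-9, P(1)) = -2431 + 3 = -2428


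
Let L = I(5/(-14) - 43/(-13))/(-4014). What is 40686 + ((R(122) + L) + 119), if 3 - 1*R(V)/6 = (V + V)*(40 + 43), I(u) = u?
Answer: -19649062703/243516 ≈ -80689.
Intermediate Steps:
R(V) = 18 - 996*V (R(V) = 18 - 6*(V + V)*(40 + 43) = 18 - 6*2*V*83 = 18 - 996*V)
L = -179/243516 (L = (5/(-14) - 43/(-13))/(-4014) = (5*(-1/14) - 43*(-1/13))*(-1/4014) = (-5/14 + 43/13)*(-1/4014) = (537/182)*(-1/4014) = -179/243516 ≈ -0.00073506)
40686 + ((R(122) + L) + 119) = 40686 + (((18 - 996*122) - 179/243516) + 119) = 40686 + (((18 - 121512) - 179/243516) + 119) = 40686 + ((-121494 - 179/243516) + 119) = 40686 + (-29585733083/243516 + 119) = 40686 - 29556754679/243516 = -19649062703/243516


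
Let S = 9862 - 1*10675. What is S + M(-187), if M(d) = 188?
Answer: -625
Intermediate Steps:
S = -813 (S = 9862 - 10675 = -813)
S + M(-187) = -813 + 188 = -625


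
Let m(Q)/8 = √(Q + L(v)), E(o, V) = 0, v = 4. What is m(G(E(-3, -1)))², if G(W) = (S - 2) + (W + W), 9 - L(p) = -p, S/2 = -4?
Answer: 192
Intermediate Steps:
S = -8 (S = 2*(-4) = -8)
L(p) = 9 + p (L(p) = 9 - (-1)*p = 9 + p)
G(W) = -10 + 2*W (G(W) = (-8 - 2) + (W + W) = -10 + 2*W)
m(Q) = 8*√(13 + Q) (m(Q) = 8*√(Q + (9 + 4)) = 8*√(Q + 13) = 8*√(13 + Q))
m(G(E(-3, -1)))² = (8*√(13 + (-10 + 2*0)))² = (8*√(13 + (-10 + 0)))² = (8*√(13 - 10))² = (8*√3)² = 192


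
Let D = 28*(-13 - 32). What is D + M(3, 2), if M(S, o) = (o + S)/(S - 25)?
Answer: -27725/22 ≈ -1260.2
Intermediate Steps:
M(S, o) = (S + o)/(-25 + S)
D = -1260 (D = 28*(-45) = -1260)
D + M(3, 2) = -1260 + (3 + 2)/(-25 + 3) = -1260 + 5/(-22) = -1260 - 1/22*5 = -1260 - 5/22 = -27725/22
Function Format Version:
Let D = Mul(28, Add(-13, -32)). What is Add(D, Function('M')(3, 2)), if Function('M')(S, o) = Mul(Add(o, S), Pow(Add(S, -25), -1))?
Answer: Rational(-27725, 22) ≈ -1260.2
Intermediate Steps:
Function('M')(S, o) = Mul(Pow(Add(-25, S), -1), Add(S, o)) (Function('M')(S, o) = Mul(Add(S, o), Pow(Add(-25, S), -1)) = Mul(Pow(Add(-25, S), -1), Add(S, o)))
D = -1260 (D = Mul(28, -45) = -1260)
Add(D, Function('M')(3, 2)) = Add(-1260, Mul(Pow(Add(-25, 3), -1), Add(3, 2))) = Add(-1260, Mul(Pow(-22, -1), 5)) = Add(-1260, Mul(Rational(-1, 22), 5)) = Add(-1260, Rational(-5, 22)) = Rational(-27725, 22)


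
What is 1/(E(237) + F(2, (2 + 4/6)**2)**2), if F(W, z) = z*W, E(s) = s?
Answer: 81/35581 ≈ 0.0022765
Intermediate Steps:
F(W, z) = W*z
1/(E(237) + F(2, (2 + 4/6)**2)**2) = 1/(237 + (2*(2 + 4/6)**2)**2) = 1/(237 + (2*(2 + 4*(1/6))**2)**2) = 1/(237 + (2*(2 + 2/3)**2)**2) = 1/(237 + (2*(8/3)**2)**2) = 1/(237 + (2*(64/9))**2) = 1/(237 + (128/9)**2) = 1/(237 + 16384/81) = 1/(35581/81) = 81/35581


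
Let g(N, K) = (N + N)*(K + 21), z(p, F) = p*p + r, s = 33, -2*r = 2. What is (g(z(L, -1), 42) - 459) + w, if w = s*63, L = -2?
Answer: 1998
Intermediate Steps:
r = -1 (r = -1/2*2 = -1)
z(p, F) = -1 + p**2 (z(p, F) = p*p - 1 = p**2 - 1 = -1 + p**2)
g(N, K) = 2*N*(21 + K) (g(N, K) = (2*N)*(21 + K) = 2*N*(21 + K))
w = 2079 (w = 33*63 = 2079)
(g(z(L, -1), 42) - 459) + w = (2*(-1 + (-2)**2)*(21 + 42) - 459) + 2079 = (2*(-1 + 4)*63 - 459) + 2079 = (2*3*63 - 459) + 2079 = (378 - 459) + 2079 = -81 + 2079 = 1998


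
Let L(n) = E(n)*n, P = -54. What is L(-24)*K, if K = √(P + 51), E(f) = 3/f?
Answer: 3*I*√3 ≈ 5.1962*I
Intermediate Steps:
K = I*√3 (K = √(-54 + 51) = √(-3) = I*√3 ≈ 1.732*I)
L(n) = 3 (L(n) = (3/n)*n = 3)
L(-24)*K = 3*(I*√3) = 3*I*√3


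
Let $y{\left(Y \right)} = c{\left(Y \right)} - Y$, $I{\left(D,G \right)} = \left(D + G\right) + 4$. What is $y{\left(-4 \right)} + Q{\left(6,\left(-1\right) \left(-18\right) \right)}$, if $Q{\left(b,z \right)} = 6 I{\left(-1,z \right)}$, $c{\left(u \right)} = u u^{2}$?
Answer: $66$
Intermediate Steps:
$c{\left(u \right)} = u^{3}$
$I{\left(D,G \right)} = 4 + D + G$
$Q{\left(b,z \right)} = 18 + 6 z$ ($Q{\left(b,z \right)} = 6 \left(4 - 1 + z\right) = 6 \left(3 + z\right) = 18 + 6 z$)
$y{\left(Y \right)} = Y^{3} - Y$
$y{\left(-4 \right)} + Q{\left(6,\left(-1\right) \left(-18\right) \right)} = \left(\left(-4\right)^{3} - -4\right) + \left(18 + 6 \left(\left(-1\right) \left(-18\right)\right)\right) = \left(-64 + 4\right) + \left(18 + 6 \cdot 18\right) = -60 + \left(18 + 108\right) = -60 + 126 = 66$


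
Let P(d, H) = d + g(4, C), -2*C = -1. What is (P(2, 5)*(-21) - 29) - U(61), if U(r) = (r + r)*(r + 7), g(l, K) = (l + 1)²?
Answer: -8892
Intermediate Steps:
C = ½ (C = -½*(-1) = ½ ≈ 0.50000)
g(l, K) = (1 + l)²
U(r) = 2*r*(7 + r) (U(r) = (2*r)*(7 + r) = 2*r*(7 + r))
P(d, H) = 25 + d (P(d, H) = d + (1 + 4)² = d + 5² = d + 25 = 25 + d)
(P(2, 5)*(-21) - 29) - U(61) = ((25 + 2)*(-21) - 29) - 2*61*(7 + 61) = (27*(-21) - 29) - 2*61*68 = (-567 - 29) - 1*8296 = -596 - 8296 = -8892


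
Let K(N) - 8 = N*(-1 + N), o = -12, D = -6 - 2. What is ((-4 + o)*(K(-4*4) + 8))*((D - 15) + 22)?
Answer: 4608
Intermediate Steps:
D = -8
K(N) = 8 + N*(-1 + N)
((-4 + o)*(K(-4*4) + 8))*((D - 15) + 22) = ((-4 - 12)*((8 + (-4*4)² - (-4)*4) + 8))*((-8 - 15) + 22) = (-16*((8 + (-16)² - 1*(-16)) + 8))*(-23 + 22) = -16*((8 + 256 + 16) + 8)*(-1) = -16*(280 + 8)*(-1) = -16*288*(-1) = -4608*(-1) = 4608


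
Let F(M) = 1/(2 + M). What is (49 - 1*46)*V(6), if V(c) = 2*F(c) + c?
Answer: 75/4 ≈ 18.750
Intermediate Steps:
V(c) = c + 2/(2 + c) (V(c) = 2/(2 + c) + c = c + 2/(2 + c))
(49 - 1*46)*V(6) = (49 - 1*46)*((2 + 6*(2 + 6))/(2 + 6)) = (49 - 46)*((2 + 6*8)/8) = 3*((2 + 48)/8) = 3*((1/8)*50) = 3*(25/4) = 75/4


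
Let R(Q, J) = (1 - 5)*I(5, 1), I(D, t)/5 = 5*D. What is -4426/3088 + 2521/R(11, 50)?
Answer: -1249731/193000 ≈ -6.4753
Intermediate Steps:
I(D, t) = 25*D (I(D, t) = 5*(5*D) = 25*D)
R(Q, J) = -500 (R(Q, J) = (1 - 5)*(25*5) = -4*125 = -500)
-4426/3088 + 2521/R(11, 50) = -4426/3088 + 2521/(-500) = -4426*1/3088 + 2521*(-1/500) = -2213/1544 - 2521/500 = -1249731/193000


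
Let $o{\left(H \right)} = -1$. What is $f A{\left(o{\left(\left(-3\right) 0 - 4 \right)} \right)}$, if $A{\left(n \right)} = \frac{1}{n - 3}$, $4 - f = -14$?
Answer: $- \frac{9}{2} \approx -4.5$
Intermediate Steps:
$f = 18$ ($f = 4 - -14 = 4 + 14 = 18$)
$A{\left(n \right)} = \frac{1}{-3 + n}$
$f A{\left(o{\left(\left(-3\right) 0 - 4 \right)} \right)} = \frac{18}{-3 - 1} = \frac{18}{-4} = 18 \left(- \frac{1}{4}\right) = - \frac{9}{2}$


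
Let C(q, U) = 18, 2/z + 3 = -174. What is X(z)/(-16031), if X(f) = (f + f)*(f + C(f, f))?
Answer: 12736/502235199 ≈ 2.5359e-5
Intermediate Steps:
z = -2/177 (z = 2/(-3 - 174) = 2/(-177) = 2*(-1/177) = -2/177 ≈ -0.011299)
X(f) = 2*f*(18 + f) (X(f) = (f + f)*(f + 18) = (2*f)*(18 + f) = 2*f*(18 + f))
X(z)/(-16031) = (2*(-2/177)*(18 - 2/177))/(-16031) = (2*(-2/177)*(3184/177))*(-1/16031) = -12736/31329*(-1/16031) = 12736/502235199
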